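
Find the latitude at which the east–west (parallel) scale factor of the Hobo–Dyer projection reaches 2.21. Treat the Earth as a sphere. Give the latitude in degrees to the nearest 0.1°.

69.0°

The Hobo–Dyer projection is cylindrical equal-area with φ₀ = 37.5°. A cylindrical equal-area projection with standard parallel φ₀ has meridian scale h = cos φ / cos φ₀ and parallel scale k = cos φ₀ / cos φ (so areas are preserved, h·k = 1).
k = cos φ₀ / cos φ = 2.21  ⇒  cos φ = cos 37.5° / 2.21 = 0.3590.
φ = arccos(0.3590) ≈ 69.0°.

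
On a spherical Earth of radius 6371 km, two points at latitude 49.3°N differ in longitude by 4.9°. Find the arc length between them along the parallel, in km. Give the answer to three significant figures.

Arc length along a parallel = R cos φ · Δλ (with Δλ in radians).
= 6371 × cos 49.3° × (4.9° × π/180) = 6371 × 0.6521 × 0.08552 ≈ 355 km.

355 km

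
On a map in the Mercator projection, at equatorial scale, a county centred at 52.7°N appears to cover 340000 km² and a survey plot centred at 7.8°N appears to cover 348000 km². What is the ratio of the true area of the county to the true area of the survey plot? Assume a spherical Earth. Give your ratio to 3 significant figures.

0.366

Since Mercator area scale is 1/cos²φ, the true area equals the apparent area multiplied by cos²φ.
True area of county: 340000 × cos²(52.7°) = 340000 × 0.3672 = 124900 km².
True area of survey plot: 348000 × cos²(7.8°) = 348000 × 0.9816 = 341600 km².
Ratio = 124900 / 341600 ≈ 0.366.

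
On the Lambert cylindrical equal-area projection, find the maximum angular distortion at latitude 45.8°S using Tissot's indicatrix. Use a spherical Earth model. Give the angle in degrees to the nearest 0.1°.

40.5°

The Lambert cylindrical equal-area projection is the cylindrical equal-area projection with its standard parallel at the equator (φ₀ = 0). A cylindrical equal-area projection with standard parallel φ₀ has meridian scale h = cos φ / cos φ₀ and parallel scale k = cos φ₀ / cos φ (so areas are preserved, h·k = 1).
At 45.8°: h = 0.6972, k = 1.434; principal scales a = 1.434, b = 0.6972.
sin(ω/2) = (a − b)/(a + b) = 0.7372/2.132 = 0.3459, so ω = 2 arcsin(0.3459) ≈ 40.5°.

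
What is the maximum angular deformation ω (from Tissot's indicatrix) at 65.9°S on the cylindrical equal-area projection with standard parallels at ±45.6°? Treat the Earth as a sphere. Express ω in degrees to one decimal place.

58.9°

For cylindrical equal-area with standard parallel φ₀, h = cos φ / cos φ₀ and k = cos φ₀ / cos φ, so h·k = 1.
At 65.9°: h = 0.5836, k = 1.713; principal scales a = 1.713, b = 0.5836.
sin(ω/2) = (a − b)/(a + b) = 1.130/2.297 = 0.4919, so ω = 2 arcsin(0.4919) ≈ 58.9°.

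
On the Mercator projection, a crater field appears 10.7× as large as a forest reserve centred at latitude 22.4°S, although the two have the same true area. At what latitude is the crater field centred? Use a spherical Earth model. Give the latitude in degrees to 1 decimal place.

Mercator areal scale is sec²φ, so apparent-area ratio = sec²φ₁ / sec²φ₂ = cos²φ₂ / cos²φ₁.
cos²φ₂ / cos²φ₁ = 10.7  ⇒  cos φ₁ = cos 22.4° / √10.7 = 0.9245/3.271 = 0.2826.
φ₁ = arccos(0.2826) ≈ 73.6°.

73.6°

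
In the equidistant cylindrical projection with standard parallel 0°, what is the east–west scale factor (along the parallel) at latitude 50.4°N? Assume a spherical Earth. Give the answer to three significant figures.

1.57

Plate carrée maps x = Rλ, y = Rφ. The meridian scale is h = 1 and the parallel scale is k = 1/cos φ = sec φ.
k = 1/cos 50.4° = 1/0.6374 = 1.569.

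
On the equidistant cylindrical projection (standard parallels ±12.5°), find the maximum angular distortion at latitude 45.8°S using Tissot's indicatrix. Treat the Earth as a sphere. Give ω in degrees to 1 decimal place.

19.2°

In the equirectangular projection with standard parallel φ₀ = 12.5° (x = Rλ cos φ₀, y = Rφ), meridians are true-scale (h = 1) and the parallel scale is k = cos φ₀ / cos φ.
At 45.8°: h = 1.000, k = 1.400; principal scales a = 1.400, b = 1.000.
sin(ω/2) = (a − b)/(a + b) = 0.4004/2.400 = 0.1668, so ω = 2 arcsin(0.1668) ≈ 19.2°.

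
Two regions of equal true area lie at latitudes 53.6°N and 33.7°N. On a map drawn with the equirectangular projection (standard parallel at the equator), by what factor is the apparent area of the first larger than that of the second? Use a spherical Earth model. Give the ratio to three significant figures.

In the plate carrée (x = Rλ, y = Rφ), meridians are true-scale (h = 1) and parallels are stretched by k = sec φ.
Areal scale at 53.6°: h·k = 1.000 × 1.685 = 1.685.
Areal scale at 33.7°: h·k = 1.000 × 1.202 = 1.202.
Ratio = 1.685/1.202 ≈ 1.40.

1.40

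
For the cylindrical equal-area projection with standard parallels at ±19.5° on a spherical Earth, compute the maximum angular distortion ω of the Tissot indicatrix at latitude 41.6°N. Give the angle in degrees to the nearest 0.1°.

26.3°

For cylindrical equal-area with standard parallel φ₀, h = cos φ / cos φ₀ and k = cos φ₀ / cos φ, so h·k = 1.
At 41.6°: h = 0.7933, k = 1.261; principal scales a = 1.261, b = 0.7933.
sin(ω/2) = (a − b)/(a + b) = 0.4673/2.054 = 0.2275, so ω = 2 arcsin(0.2275) ≈ 26.3°.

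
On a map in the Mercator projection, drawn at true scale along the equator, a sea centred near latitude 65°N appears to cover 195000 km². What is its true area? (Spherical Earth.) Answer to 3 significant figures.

34800 km²

For Mercator, h = k = sec φ (a conformal cylindrical projection has a single point scale, 1/cos φ).
Areal scale = k² = sec²φ = 1/cos²(65°) = 1/0.4226² = 5.599.
True area = apparent / (areal scale) = 195000 / 5.599 ≈ 34800 km².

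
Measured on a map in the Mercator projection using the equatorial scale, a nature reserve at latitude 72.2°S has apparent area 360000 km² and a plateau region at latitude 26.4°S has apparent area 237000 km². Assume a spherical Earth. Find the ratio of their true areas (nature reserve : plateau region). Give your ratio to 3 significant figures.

Since Mercator area scale is 1/cos²φ, the true area equals the apparent area multiplied by cos²φ.
True area of nature reserve: 360000 × cos²(72.2°) = 360000 × 0.09345 = 33640 km².
True area of plateau region: 237000 × cos²(26.4°) = 237000 × 0.8023 = 190100 km².
Ratio = 33640 / 190100 ≈ 0.177.

0.177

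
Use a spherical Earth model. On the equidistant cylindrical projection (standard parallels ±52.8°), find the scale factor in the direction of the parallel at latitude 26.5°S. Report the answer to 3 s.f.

0.676

In the equirectangular projection with standard parallel φ₀ = 52.8° (x = Rλ cos φ₀, y = Rφ), meridians are true-scale (h = 1) and the parallel scale is k = cos φ₀ / cos φ.
k = cos 52.8° / cos 26.5° = 0.6046/0.8949 = 0.6756.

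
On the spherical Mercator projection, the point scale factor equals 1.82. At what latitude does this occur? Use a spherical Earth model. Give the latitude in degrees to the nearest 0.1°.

Mercator scale is k = sec φ = 1/cos φ.
1/cos φ = 1.82  ⇒  cos φ = 0.5495  ⇒  φ = arccos(0.5495) ≈ 56.7°.

56.7°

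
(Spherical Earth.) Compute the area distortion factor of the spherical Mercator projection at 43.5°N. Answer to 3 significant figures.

1.90

For Mercator, h = k = sec φ (a conformal cylindrical projection has a single point scale, 1/cos φ).
Areal scale = k² = sec²φ = 1/cos²(43.5°) = 1/0.7254² = 1.901.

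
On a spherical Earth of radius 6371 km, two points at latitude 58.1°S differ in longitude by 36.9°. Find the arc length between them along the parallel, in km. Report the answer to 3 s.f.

Arc length along a parallel = R cos φ · Δλ (with Δλ in radians).
= 6371 × cos 58.1° × (36.9° × π/180) = 6371 × 0.5284 × 0.6440 ≈ 2170 km.

2170 km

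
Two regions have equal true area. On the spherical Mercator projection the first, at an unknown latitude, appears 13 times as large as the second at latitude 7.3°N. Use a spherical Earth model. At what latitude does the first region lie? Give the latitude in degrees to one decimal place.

On Mercator, (apparent₁)/(apparent₂) = sec²φ₁ / sec²φ₂ when true areas are equal.
cos²φ₂ / cos²φ₁ = 13  ⇒  cos φ₁ = cos 7.3° / √13 = 0.9919/3.606 = 0.2751.
φ₁ = arccos(0.2751) ≈ 74.0°.

74.0°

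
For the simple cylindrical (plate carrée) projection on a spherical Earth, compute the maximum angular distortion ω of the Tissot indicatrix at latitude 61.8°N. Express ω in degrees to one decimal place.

Plate carrée maps x = Rλ, y = Rφ. The meridian scale is h = 1 and the parallel scale is k = 1/cos φ = sec φ.
At 61.8°: h = 1.000, k = 2.116; principal scales a = 2.116, b = 1.000.
sin(ω/2) = (a − b)/(a + b) = 1.116/3.116 = 0.3582, so ω = 2 arcsin(0.3582) ≈ 42.0°.

42.0°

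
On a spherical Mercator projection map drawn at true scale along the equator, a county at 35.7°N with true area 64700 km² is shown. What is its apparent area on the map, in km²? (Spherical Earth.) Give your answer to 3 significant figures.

The Mercator projection is conformal; its linear scale factor is the same in every direction and equals sec φ = 1/cos φ.
Areal scale = k² = sec²φ = 1/cos²(35.7°) = 1/0.8121² = 1.516.
Apparent area = 64700 × 1.516 ≈ 98100 km².

98100 km²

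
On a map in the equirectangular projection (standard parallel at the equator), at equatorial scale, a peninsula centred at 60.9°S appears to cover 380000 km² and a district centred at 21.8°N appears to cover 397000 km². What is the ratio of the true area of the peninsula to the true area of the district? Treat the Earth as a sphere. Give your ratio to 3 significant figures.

On the plate carrée, areal scale = h·k = 1 × sec φ, so true area = apparent × cos φ.
True area of peninsula: 380000 × cos(60.9°) = 380000 × 0.4863 = 184800 km².
True area of district: 397000 × cos(21.8°) = 397000 × 0.9285 = 368600 km².
Ratio = 184800 / 368600 ≈ 0.501.

0.501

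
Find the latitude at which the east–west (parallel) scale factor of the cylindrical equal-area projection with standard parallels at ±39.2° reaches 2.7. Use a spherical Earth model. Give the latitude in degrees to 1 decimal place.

Cylindrical equal-area (φ₀ = 39.2°): h = cos φ / cos 39.2° along meridians, k = cos 39.2° / cos φ along parallels; h·k = 1.
k = cos φ₀ / cos φ = 2.7  ⇒  cos φ = cos 39.2° / 2.7 = 0.2870.
φ = arccos(0.2870) ≈ 73.3°.

73.3°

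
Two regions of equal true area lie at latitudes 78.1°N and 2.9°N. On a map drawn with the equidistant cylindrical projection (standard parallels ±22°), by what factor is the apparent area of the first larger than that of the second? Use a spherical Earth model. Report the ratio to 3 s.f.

With standard parallel φ₀ = 22°, the equirectangular projection gives x = Rλ cos φ₀, y = Rφ, so h = 1 and k = cos 22° / cos φ.
Areal scale at 78.1°: h·k = 1.000 × 4.496 = 4.496.
Areal scale at 2.9°: h·k = 1.000 × 0.9284 = 0.9284.
Ratio = 4.496/0.9284 ≈ 4.84.

4.84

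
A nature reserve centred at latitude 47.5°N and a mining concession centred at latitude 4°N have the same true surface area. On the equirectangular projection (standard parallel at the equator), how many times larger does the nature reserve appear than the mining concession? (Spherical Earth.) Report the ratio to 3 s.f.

1.48

Plate carrée maps x = Rλ, y = Rφ. The meridian scale is h = 1 and the parallel scale is k = 1/cos φ = sec φ.
Areal scale at 47.5°: h·k = 1.000 × 1.480 = 1.480.
Areal scale at 4°: h·k = 1.000 × 1.002 = 1.002.
Ratio = 1.480/1.002 ≈ 1.48.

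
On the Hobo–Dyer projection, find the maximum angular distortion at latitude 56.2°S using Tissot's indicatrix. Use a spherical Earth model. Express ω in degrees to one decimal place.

Hobo–Dyer is a cylindrical equal-area projection with standard parallels at ±37.5°. Cylindrical equal-area (φ₀ = 37.5°): h = cos φ / cos 37.5° along meridians, k = cos 37.5° / cos φ along parallels; h·k = 1.
At 56.2°: h = 0.7012, k = 1.426; principal scales a = 1.426, b = 0.7012.
sin(ω/2) = (a − b)/(a + b) = 0.7249/2.127 = 0.3408, so ω = 2 arcsin(0.3408) ≈ 39.8°.

39.8°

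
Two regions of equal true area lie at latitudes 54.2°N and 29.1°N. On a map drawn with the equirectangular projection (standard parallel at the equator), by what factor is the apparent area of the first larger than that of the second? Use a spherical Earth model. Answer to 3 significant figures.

1.49

In the plate carrée (x = Rλ, y = Rφ), meridians are true-scale (h = 1) and parallels are stretched by k = sec φ.
Areal scale at 54.2°: h·k = 1.000 × 1.710 = 1.710.
Areal scale at 29.1°: h·k = 1.000 × 1.144 = 1.144.
Ratio = 1.710/1.144 ≈ 1.49.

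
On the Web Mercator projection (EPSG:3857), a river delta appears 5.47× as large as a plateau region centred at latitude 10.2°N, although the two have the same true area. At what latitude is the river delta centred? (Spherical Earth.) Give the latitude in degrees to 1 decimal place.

Mercator areal scale is sec²φ, so apparent-area ratio = sec²φ₁ / sec²φ₂ = cos²φ₂ / cos²φ₁.
cos²φ₂ / cos²φ₁ = 5.47  ⇒  cos φ₁ = cos 10.2° / √5.47 = 0.9842/2.339 = 0.4208.
φ₁ = arccos(0.4208) ≈ 65.1°.

65.1°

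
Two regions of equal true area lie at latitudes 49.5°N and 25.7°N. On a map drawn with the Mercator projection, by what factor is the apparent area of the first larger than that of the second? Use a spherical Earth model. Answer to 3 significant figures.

Mercator areal scale is sec²φ.
At 49.5°: sec²(49.5°) = 1/0.6494² = 2.371.
At 25.7°: sec²(25.7°) = 1/0.9011² = 1.232.
Ratio = 2.371/1.232 = cos²(25.7°)/cos²(49.5°) ≈ 1.93.

1.93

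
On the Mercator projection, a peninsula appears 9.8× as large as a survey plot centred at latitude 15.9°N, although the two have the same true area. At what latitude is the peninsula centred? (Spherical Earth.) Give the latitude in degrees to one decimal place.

72.1°

On Mercator, (apparent₁)/(apparent₂) = sec²φ₁ / sec²φ₂ when true areas are equal.
cos²φ₂ / cos²φ₁ = 9.8  ⇒  cos φ₁ = cos 15.9° / √9.8 = 0.9617/3.130 = 0.3072.
φ₁ = arccos(0.3072) ≈ 72.1°.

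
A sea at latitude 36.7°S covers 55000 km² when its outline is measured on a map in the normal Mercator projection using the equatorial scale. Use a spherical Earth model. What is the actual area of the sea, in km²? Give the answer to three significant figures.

35400 km²

For Mercator, h = k = sec φ (a conformal cylindrical projection has a single point scale, 1/cos φ).
Areal scale = k² = sec²φ = 1/cos²(36.7°) = 1/0.8018² = 1.556.
True area = apparent / (areal scale) = 55000 / 1.556 ≈ 35400 km².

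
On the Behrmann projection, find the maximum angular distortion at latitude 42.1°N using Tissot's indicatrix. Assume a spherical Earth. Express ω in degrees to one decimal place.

The Behrmann projection is cylindrical equal-area with φ₀ = 30°. A cylindrical equal-area projection with standard parallel φ₀ has meridian scale h = cos φ / cos φ₀ and parallel scale k = cos φ₀ / cos φ (so areas are preserved, h·k = 1).
At 42.1°: h = 0.8568, k = 1.167; principal scales a = 1.167, b = 0.8568.
sin(ω/2) = (a − b)/(a + b) = 0.3104/2.024 = 0.1534, so ω = 2 arcsin(0.1534) ≈ 17.6°.

17.6°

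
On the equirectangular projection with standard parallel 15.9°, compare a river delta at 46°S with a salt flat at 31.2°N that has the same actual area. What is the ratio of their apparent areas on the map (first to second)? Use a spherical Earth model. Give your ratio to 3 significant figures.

In the equirectangular projection with standard parallel φ₀ = 15.9° (x = Rλ cos φ₀, y = Rφ), meridians are true-scale (h = 1) and the parallel scale is k = cos φ₀ / cos φ.
Areal scale at 46°: h·k = 1.000 × 1.384 = 1.384.
Areal scale at 31.2°: h·k = 1.000 × 1.124 = 1.124.
Ratio = 1.384/1.124 ≈ 1.23.

1.23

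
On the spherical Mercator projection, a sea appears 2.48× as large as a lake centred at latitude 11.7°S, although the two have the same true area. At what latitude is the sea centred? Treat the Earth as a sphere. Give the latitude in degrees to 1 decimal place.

51.6°

On Mercator, (apparent₁)/(apparent₂) = sec²φ₁ / sec²φ₂ when true areas are equal.
cos²φ₂ / cos²φ₁ = 2.48  ⇒  cos φ₁ = cos 11.7° / √2.48 = 0.9792/1.575 = 0.6218.
φ₁ = arccos(0.6218) ≈ 51.6°.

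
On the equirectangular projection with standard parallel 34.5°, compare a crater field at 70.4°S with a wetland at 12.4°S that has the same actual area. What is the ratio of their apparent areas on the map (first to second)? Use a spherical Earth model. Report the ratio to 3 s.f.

2.91

In the equirectangular projection with standard parallel φ₀ = 34.5° (x = Rλ cos φ₀, y = Rφ), meridians are true-scale (h = 1) and the parallel scale is k = cos φ₀ / cos φ.
Areal scale at 70.4°: h·k = 1.000 × 2.457 = 2.457.
Areal scale at 12.4°: h·k = 1.000 × 0.8438 = 0.8438.
Ratio = 2.457/0.8438 ≈ 2.91.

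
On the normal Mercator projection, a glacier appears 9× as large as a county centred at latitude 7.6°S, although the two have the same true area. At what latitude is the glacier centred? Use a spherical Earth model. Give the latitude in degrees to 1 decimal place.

70.7°

For equal true areas on Mercator, apparent areas scale as sec²φ, so the ratio is cos²φ₂ / cos²φ₁.
cos²φ₂ / cos²φ₁ = 9  ⇒  cos φ₁ = cos 7.6° / √9 = 0.9912/3.000 = 0.3304.
φ₁ = arccos(0.3304) ≈ 70.7°.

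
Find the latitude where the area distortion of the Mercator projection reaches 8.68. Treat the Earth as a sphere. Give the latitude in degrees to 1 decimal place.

Mercator areal scale is sec²φ.
sec²φ = 8.68  ⇒  cos²φ = 0.1152  ⇒  cos φ = 0.3394.
φ = arccos(0.3394) ≈ 70.2°.

70.2°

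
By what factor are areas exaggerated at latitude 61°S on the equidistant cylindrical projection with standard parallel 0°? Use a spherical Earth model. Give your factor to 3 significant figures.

2.06

For the equirectangular projection with φ₀ = 0 (plate carrée), h = 1 along meridians and k = sec φ along parallels.
Areal scale = h·k = 1 × sec φ; at 61°, h = 1.000, k = 2.063, so h·k = 2.063.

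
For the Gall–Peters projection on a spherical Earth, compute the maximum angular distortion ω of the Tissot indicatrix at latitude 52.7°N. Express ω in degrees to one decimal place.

Gall–Peters is a cylindrical equal-area projection with standard parallels at ±45°. A cylindrical equal-area projection with standard parallel φ₀ has meridian scale h = cos φ / cos φ₀ and parallel scale k = cos φ₀ / cos φ (so areas are preserved, h·k = 1).
At 52.7°: h = 0.8570, k = 1.167; principal scales a = 1.167, b = 0.8570.
sin(ω/2) = (a − b)/(a + b) = 0.3099/2.024 = 0.1531, so ω = 2 arcsin(0.1531) ≈ 17.6°.

17.6°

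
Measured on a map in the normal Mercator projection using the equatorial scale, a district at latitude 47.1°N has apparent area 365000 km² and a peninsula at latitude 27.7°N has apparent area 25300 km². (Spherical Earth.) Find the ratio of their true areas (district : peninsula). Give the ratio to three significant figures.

8.53

Mercator's areal exaggeration is sec²φ; hence true area = (apparent area) · cos²φ.
True area of district: 365000 × cos²(47.1°) = 365000 × 0.4634 = 169100 km².
True area of peninsula: 25300 × cos²(27.7°) = 25300 × 0.7839 = 19830 km².
Ratio = 169100 / 19830 ≈ 8.53.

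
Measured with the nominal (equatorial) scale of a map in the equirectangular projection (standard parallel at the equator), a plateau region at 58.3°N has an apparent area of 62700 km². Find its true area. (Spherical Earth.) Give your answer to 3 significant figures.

32900 km²

For the equirectangular projection with φ₀ = 0 (plate carrée), h = 1 along meridians and k = sec φ along parallels.
Areal scale = h·k = 1 × sec φ; at 58.3°, h = 1.000, k = 1.903, so h·k = 1.903.
True area = apparent / (areal scale) = 62700 / 1.903 ≈ 32900 km².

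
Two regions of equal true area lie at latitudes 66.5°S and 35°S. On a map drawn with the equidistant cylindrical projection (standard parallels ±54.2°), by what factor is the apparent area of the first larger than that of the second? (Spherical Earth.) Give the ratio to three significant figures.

2.05

In the equirectangular projection with standard parallel φ₀ = 54.2° (x = Rλ cos φ₀, y = Rφ), meridians are true-scale (h = 1) and the parallel scale is k = cos φ₀ / cos φ.
Areal scale at 66.5°: h·k = 1.000 × 1.467 = 1.467.
Areal scale at 35°: h·k = 1.000 × 0.7141 = 0.7141.
Ratio = 1.467/0.7141 ≈ 2.05.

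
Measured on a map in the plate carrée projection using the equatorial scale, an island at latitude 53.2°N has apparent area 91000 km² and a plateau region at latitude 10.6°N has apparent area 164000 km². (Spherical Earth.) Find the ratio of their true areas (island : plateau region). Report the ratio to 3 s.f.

0.338

Plate carrée has h = 1 and k = sec φ, giving areal scale sec φ; true area = (apparent area) · cos φ.
True area of island: 91000 × cos(53.2°) = 91000 × 0.5990 = 54510 km².
True area of plateau region: 164000 × cos(10.6°) = 164000 × 0.9829 = 161200 km².
Ratio = 54510 / 161200 ≈ 0.338.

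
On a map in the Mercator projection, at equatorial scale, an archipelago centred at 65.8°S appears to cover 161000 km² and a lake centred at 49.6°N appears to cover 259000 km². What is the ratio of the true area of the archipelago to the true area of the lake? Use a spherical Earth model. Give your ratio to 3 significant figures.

On Mercator the areal scale is sec²φ, so true area = apparent × cos²φ.
True area of archipelago: 161000 × cos²(65.8°) = 161000 × 0.1680 = 27050 km².
True area of lake: 259000 × cos²(49.6°) = 259000 × 0.4201 = 108800 km².
Ratio = 27050 / 108800 ≈ 0.249.

0.249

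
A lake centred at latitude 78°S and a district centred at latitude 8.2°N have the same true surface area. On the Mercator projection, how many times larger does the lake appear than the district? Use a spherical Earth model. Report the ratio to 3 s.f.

22.7

On Mercator, area is exaggerated by sec²φ = 1/cos²φ.
At 78°: sec²(78°) = 1/0.2079² = 23.13.
At 8.2°: sec²(8.2°) = 1/0.9898² = 1.021.
Ratio = 23.13/1.021 = cos²(8.2°)/cos²(78°) ≈ 22.7.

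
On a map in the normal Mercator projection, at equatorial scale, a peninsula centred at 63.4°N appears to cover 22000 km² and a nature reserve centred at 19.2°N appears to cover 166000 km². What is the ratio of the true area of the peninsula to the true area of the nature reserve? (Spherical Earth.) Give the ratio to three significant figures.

Since Mercator area scale is 1/cos²φ, the true area equals the apparent area multiplied by cos²φ.
True area of peninsula: 22000 × cos²(63.4°) = 22000 × 0.2005 = 4411 km².
True area of nature reserve: 166000 × cos²(19.2°) = 166000 × 0.8918 = 148000 km².
Ratio = 4411 / 148000 ≈ 0.0298.

0.0298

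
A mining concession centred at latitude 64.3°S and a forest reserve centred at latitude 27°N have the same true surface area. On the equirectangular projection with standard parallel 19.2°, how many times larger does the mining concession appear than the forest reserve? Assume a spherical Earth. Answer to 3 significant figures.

In the equirectangular projection with standard parallel φ₀ = 19.2° (x = Rλ cos φ₀, y = Rφ), meridians are true-scale (h = 1) and the parallel scale is k = cos φ₀ / cos φ.
Areal scale at 64.3°: h·k = 1.000 × 2.178 = 2.178.
Areal scale at 27°: h·k = 1.000 × 1.060 = 1.060.
Ratio = 2.178/1.060 ≈ 2.05.

2.05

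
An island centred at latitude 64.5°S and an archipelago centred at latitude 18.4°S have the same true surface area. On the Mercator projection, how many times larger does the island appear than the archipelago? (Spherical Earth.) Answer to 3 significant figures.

Mercator is conformal with k = sec φ, so areal scale = k² = sec²φ.
At 64.5°: sec²(64.5°) = 1/0.4305² = 5.395.
At 18.4°: sec²(18.4°) = 1/0.9489² = 1.111.
Ratio = 5.395/1.111 = cos²(18.4°)/cos²(64.5°) ≈ 4.86.

4.86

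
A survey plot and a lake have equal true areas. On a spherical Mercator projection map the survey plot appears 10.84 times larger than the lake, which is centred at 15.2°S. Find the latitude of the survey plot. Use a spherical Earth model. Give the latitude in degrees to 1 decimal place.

On Mercator, (apparent₁)/(apparent₂) = sec²φ₁ / sec²φ₂ when true areas are equal.
cos²φ₂ / cos²φ₁ = 10.84  ⇒  cos φ₁ = cos 15.2° / √10.84 = 0.9650/3.292 = 0.2931.
φ₁ = arccos(0.2931) ≈ 73.0°.

73.0°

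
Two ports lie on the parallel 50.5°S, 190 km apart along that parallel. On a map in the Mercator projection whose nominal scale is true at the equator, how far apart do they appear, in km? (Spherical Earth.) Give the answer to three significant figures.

The Mercator projection is conformal; its linear scale factor is the same in every direction and equals sec φ = 1/cos φ.
Along the parallel, k = sec 50.5° = 1/0.6361 = 1.572.
Map distance = 190 × 1.572 ≈ 299 km.

299 km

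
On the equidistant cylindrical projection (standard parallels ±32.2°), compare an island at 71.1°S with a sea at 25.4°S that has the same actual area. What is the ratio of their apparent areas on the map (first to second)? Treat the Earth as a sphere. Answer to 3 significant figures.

With standard parallel φ₀ = 32.2°, the equirectangular projection gives x = Rλ cos φ₀, y = Rφ, so h = 1 and k = cos 32.2° / cos φ.
Areal scale at 71.1°: h·k = 1.000 × 2.612 = 2.612.
Areal scale at 25.4°: h·k = 1.000 × 0.9367 = 0.9367.
Ratio = 2.612/0.9367 ≈ 2.79.

2.79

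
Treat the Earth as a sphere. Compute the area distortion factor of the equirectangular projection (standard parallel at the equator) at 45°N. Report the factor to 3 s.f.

1.41

Plate carrée maps x = Rλ, y = Rφ. The meridian scale is h = 1 and the parallel scale is k = 1/cos φ = sec φ.
Areal scale = h·k = 1 × sec φ; at 45°, h = 1.000, k = 1.414, so h·k = 1.414.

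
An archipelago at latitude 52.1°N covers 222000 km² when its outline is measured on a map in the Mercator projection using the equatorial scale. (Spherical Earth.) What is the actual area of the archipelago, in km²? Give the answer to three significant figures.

Mercator is conformal, so the point scale is isotropic: h = k = sec φ = 1/cos φ.
Areal scale = k² = sec²φ = 1/cos²(52.1°) = 1/0.6143² = 2.650.
True area = apparent / (areal scale) = 222000 / 2.650 ≈ 83800 km².

83800 km²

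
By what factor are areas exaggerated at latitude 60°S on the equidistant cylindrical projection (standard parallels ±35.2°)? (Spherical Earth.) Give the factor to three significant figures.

1.63

With standard parallel φ₀ = 35.2°, the equirectangular projection gives x = Rλ cos φ₀, y = Rφ, so h = 1 and k = cos 35.2° / cos φ.
Areal scale = h·k = 1 × cos φ₀ / cos φ; at 60°, h = 1.000, k = 1.634, so h·k = 1.634.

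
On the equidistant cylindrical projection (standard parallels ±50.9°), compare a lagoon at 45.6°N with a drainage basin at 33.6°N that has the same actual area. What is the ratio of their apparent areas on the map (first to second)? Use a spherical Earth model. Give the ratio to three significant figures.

1.19

The equidistant cylindrical projection with φ₀ = 50.9° has h = 1 (meridians true) and k = cos φ₀ / cos φ along parallels.
Areal scale at 45.6°: h·k = 1.000 × 0.9014 = 0.9014.
Areal scale at 33.6°: h·k = 1.000 × 0.7572 = 0.7572.
Ratio = 0.9014/0.7572 ≈ 1.19.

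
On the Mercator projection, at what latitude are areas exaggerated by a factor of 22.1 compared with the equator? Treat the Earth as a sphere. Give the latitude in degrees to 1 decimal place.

77.7°

Mercator areal scale is sec²φ.
sec²φ = 22.1  ⇒  cos²φ = 0.04525  ⇒  cos φ = 0.2127.
φ = arccos(0.2127) ≈ 77.7°.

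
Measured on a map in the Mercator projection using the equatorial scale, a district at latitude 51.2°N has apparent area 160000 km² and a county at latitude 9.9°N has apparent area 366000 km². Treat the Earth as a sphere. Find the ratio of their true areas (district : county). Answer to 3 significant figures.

0.177

Since Mercator area scale is 1/cos²φ, the true area equals the apparent area multiplied by cos²φ.
True area of district: 160000 × cos²(51.2°) = 160000 × 0.3926 = 62820 km².
True area of county: 366000 × cos²(9.9°) = 366000 × 0.9704 = 355200 km².
Ratio = 62820 / 355200 ≈ 0.177.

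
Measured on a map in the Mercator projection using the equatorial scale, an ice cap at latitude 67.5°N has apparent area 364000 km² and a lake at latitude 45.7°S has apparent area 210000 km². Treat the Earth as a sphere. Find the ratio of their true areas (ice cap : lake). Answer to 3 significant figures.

0.520

Mercator's areal exaggeration is sec²φ; hence true area = (apparent area) · cos²φ.
True area of ice cap: 364000 × cos²(67.5°) = 364000 × 0.1464 = 53310 km².
True area of lake: 210000 × cos²(45.7°) = 210000 × 0.4878 = 102400 km².
Ratio = 53310 / 102400 ≈ 0.520.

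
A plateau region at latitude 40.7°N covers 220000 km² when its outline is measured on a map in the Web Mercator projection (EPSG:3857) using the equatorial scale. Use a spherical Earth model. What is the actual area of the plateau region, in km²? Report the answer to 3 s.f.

For Mercator, h = k = sec φ (a conformal cylindrical projection has a single point scale, 1/cos φ).
Areal scale = k² = sec²φ = 1/cos²(40.7°) = 1/0.7581² = 1.740.
True area = apparent / (areal scale) = 220000 / 1.740 ≈ 126000 km².

126000 km²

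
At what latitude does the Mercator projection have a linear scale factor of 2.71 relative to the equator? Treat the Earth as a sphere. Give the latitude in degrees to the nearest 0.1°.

68.3°

Mercator scale is k = sec φ = 1/cos φ.
1/cos φ = 2.71  ⇒  cos φ = 0.3690  ⇒  φ = arccos(0.3690) ≈ 68.3°.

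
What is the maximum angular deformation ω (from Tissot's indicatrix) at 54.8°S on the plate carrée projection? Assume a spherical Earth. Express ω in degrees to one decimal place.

For the equirectangular projection with φ₀ = 0 (plate carrée), h = 1 along meridians and k = sec φ along parallels.
At 54.8°: h = 1.000, k = 1.735; principal scales a = 1.735, b = 1.000.
sin(ω/2) = (a − b)/(a + b) = 0.7348/2.735 = 0.2687, so ω = 2 arcsin(0.2687) ≈ 31.2°.

31.2°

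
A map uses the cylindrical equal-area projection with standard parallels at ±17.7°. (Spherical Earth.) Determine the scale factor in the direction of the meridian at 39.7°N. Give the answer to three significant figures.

Cylindrical equal-area (φ₀ = 17.7°): h = cos φ / cos 17.7° along meridians, k = cos 17.7° / cos φ along parallels; h·k = 1.
h = cos 39.7° / cos 17.7° = 0.7694/0.9527 = 0.8076.

0.808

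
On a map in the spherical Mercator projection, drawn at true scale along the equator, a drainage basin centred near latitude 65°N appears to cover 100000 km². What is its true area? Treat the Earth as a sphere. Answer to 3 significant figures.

17900 km²

Mercator is conformal, so the point scale is isotropic: h = k = sec φ = 1/cos φ.
Areal scale = k² = sec²φ = 1/cos²(65°) = 1/0.4226² = 5.599.
True area = apparent / (areal scale) = 100000 / 5.599 ≈ 17900 km².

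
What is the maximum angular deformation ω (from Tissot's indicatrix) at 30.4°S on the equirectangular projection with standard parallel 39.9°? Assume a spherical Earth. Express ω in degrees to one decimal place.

6.7°

In the equirectangular projection with standard parallel φ₀ = 39.9° (x = Rλ cos φ₀, y = Rφ), meridians are true-scale (h = 1) and the parallel scale is k = cos φ₀ / cos φ.
At 30.4°: h = 1.000, k = 0.8895; principal scales a = 1.000, b = 0.8895.
sin(ω/2) = (a − b)/(a + b) = 0.1105/1.889 = 0.05851, so ω = 2 arcsin(0.05851) ≈ 6.7°.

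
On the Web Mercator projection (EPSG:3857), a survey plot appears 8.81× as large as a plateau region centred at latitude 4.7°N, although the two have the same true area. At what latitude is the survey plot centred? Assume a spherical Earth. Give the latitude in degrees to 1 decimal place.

70.4°

On Mercator, (apparent₁)/(apparent₂) = sec²φ₁ / sec²φ₂ when true areas are equal.
cos²φ₂ / cos²φ₁ = 8.81  ⇒  cos φ₁ = cos 4.7° / √8.81 = 0.9966/2.968 = 0.3358.
φ₁ = arccos(0.3358) ≈ 70.4°.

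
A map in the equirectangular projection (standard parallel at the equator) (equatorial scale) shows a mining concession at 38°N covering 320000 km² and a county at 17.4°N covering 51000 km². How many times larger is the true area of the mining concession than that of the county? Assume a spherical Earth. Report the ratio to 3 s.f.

Plate carrée has h = 1 and k = sec φ, giving areal scale sec φ; true area = (apparent area) · cos φ.
True area of mining concession: 320000 × cos(38°) = 320000 × 0.7880 = 252200 km².
True area of county: 51000 × cos(17.4°) = 51000 × 0.9542 = 48670 km².
Ratio = 252200 / 48670 ≈ 5.18.

5.18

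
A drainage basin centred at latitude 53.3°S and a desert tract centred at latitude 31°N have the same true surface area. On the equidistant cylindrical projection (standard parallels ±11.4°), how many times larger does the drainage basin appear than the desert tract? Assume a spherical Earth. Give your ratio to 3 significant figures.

1.43

With standard parallel φ₀ = 11.4°, the equirectangular projection gives x = Rλ cos φ₀, y = Rφ, so h = 1 and k = cos 11.4° / cos φ.
Areal scale at 53.3°: h·k = 1.000 × 1.640 = 1.640.
Areal scale at 31°: h·k = 1.000 × 1.144 = 1.144.
Ratio = 1.640/1.144 ≈ 1.43.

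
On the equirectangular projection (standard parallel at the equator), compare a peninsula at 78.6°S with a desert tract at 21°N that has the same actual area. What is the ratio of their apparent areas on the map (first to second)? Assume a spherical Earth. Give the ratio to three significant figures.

In the plate carrée (x = Rλ, y = Rφ), meridians are true-scale (h = 1) and parallels are stretched by k = sec φ.
Areal scale at 78.6°: h·k = 1.000 × 5.059 = 5.059.
Areal scale at 21°: h·k = 1.000 × 1.071 = 1.071.
Ratio = 5.059/1.071 ≈ 4.72.

4.72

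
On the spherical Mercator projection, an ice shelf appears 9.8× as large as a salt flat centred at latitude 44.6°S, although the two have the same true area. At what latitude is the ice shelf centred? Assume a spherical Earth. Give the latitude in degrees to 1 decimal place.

Mercator areal scale is sec²φ, so apparent-area ratio = sec²φ₁ / sec²φ₂ = cos²φ₂ / cos²φ₁.
cos²φ₂ / cos²φ₁ = 9.8  ⇒  cos φ₁ = cos 44.6° / √9.8 = 0.7120/3.130 = 0.2274.
φ₁ = arccos(0.2274) ≈ 76.9°.

76.9°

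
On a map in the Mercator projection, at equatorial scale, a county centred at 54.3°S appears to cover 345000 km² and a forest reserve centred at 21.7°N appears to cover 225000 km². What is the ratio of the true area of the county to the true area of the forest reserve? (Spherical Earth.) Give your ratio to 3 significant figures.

Since Mercator area scale is 1/cos²φ, the true area equals the apparent area multiplied by cos²φ.
True area of county: 345000 × cos²(54.3°) = 345000 × 0.3405 = 117500 km².
True area of forest reserve: 225000 × cos²(21.7°) = 225000 × 0.8633 = 194200 km².
Ratio = 117500 / 194200 ≈ 0.605.

0.605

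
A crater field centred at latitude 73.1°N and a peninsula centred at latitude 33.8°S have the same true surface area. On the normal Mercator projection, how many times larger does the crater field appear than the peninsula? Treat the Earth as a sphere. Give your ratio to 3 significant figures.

Mercator is conformal with k = sec φ, so areal scale = k² = sec²φ.
At 73.1°: sec²(73.1°) = 1/0.2907² = 11.83.
At 33.8°: sec²(33.8°) = 1/0.8310² = 1.448.
Ratio = 11.83/1.448 = cos²(33.8°)/cos²(73.1°) ≈ 8.17.

8.17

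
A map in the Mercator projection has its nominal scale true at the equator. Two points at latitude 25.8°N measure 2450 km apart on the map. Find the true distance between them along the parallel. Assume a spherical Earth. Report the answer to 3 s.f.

2210 km

Mercator is conformal, so the point scale is isotropic: h = k = sec φ = 1/cos φ.
Along the parallel at 25.8°, map distances are exaggerated by k = sec 25.8° = 1.111.
True distance = 2450 / 1.111 = 2450 × cos 25.8° ≈ 2210 km.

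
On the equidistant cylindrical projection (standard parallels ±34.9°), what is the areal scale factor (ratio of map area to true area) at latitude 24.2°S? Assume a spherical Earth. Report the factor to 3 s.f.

0.899

With standard parallel φ₀ = 34.9°, the equirectangular projection gives x = Rλ cos φ₀, y = Rφ, so h = 1 and k = cos 34.9° / cos φ.
Areal scale = h·k = 1 × cos φ₀ / cos φ; at 24.2°, h = 1.000, k = 0.8992, so h·k = 0.8992.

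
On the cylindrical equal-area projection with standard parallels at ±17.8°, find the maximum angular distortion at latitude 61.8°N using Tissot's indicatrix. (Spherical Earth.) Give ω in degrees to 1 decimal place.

74.4°

A cylindrical equal-area projection with standard parallel φ₀ has meridian scale h = cos φ / cos φ₀ and parallel scale k = cos φ₀ / cos φ (so areas are preserved, h·k = 1).
At 61.8°: h = 0.4963, k = 2.015; principal scales a = 2.015, b = 0.4963.
sin(ω/2) = (a − b)/(a + b) = 1.519/2.511 = 0.6047, so ω = 2 arcsin(0.6047) ≈ 74.4°.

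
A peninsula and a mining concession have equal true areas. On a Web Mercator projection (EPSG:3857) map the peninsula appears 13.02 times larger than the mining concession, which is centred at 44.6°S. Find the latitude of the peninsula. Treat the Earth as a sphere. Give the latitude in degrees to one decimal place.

For equal true areas on Mercator, apparent areas scale as sec²φ, so the ratio is cos²φ₂ / cos²φ₁.
cos²φ₂ / cos²φ₁ = 13.02  ⇒  cos φ₁ = cos 44.6° / √13.02 = 0.7120/3.608 = 0.1973.
φ₁ = arccos(0.1973) ≈ 78.6°.

78.6°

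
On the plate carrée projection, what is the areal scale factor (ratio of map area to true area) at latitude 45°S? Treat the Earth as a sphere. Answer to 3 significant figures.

In the plate carrée (x = Rλ, y = Rφ), meridians are true-scale (h = 1) and parallels are stretched by k = sec φ.
Areal scale = h·k = 1 × sec φ; at 45°, h = 1.000, k = 1.414, so h·k = 1.414.

1.41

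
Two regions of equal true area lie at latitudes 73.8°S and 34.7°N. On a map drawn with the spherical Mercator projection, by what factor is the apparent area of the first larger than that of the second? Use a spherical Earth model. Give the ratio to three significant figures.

Mercator is conformal with k = sec φ, so areal scale = k² = sec²φ.
At 73.8°: sec²(73.8°) = 1/0.2790² = 12.85.
At 34.7°: sec²(34.7°) = 1/0.8221² = 1.479.
Ratio = 12.85/1.479 = cos²(34.7°)/cos²(73.8°) ≈ 8.68.

8.68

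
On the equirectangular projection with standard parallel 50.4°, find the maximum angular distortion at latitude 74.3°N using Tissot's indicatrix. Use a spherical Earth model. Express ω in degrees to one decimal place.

The equidistant cylindrical projection with φ₀ = 50.4° has h = 1 (meridians true) and k = cos φ₀ / cos φ along parallels.
At 74.3°: h = 1.000, k = 2.356; principal scales a = 2.356, b = 1.000.
sin(ω/2) = (a − b)/(a + b) = 1.356/3.356 = 0.4040, so ω = 2 arcsin(0.4040) ≈ 47.7°.

47.7°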